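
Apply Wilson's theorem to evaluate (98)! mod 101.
(100)! = (98)! × (99) × (100) ≡ -1 mod 101. So (98)! ≡ -1 × [(100)(99)]^(-1) ≡ 50 mod 101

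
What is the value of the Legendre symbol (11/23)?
(11/23) = 11^{11} mod 23 = -1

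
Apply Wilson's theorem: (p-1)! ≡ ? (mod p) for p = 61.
By Wilson's theorem, (60)! ≡ -1 ≡ 60 mod 61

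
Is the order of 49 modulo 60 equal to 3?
Powers of 49 mod 60: 49^1≡49, 49^2≡1. Already 49^2≡1, so the order is 2 < 3. No, the actual order is 2.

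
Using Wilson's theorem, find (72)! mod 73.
By Wilson's theorem, (72)! ≡ -1 ≡ 72 mod 73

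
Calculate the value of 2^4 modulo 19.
2^{4} = 16 ≡ 16 (mod 19)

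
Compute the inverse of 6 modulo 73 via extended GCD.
Extended GCD: 6(-12) + 73(1) = 1. So 6^(-1) ≡ -12 ≡ 61 mod 73. Verify: 6 × 61 = 366 ≡ 1 mod 73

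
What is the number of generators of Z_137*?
Number of primitive roots mod 137 = φ(p-1) = φ(136) = 64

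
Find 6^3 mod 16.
6^{3} = 216 ≡ 8 mod 16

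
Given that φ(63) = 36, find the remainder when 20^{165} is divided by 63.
By Euler: 20^{36} ≡ 1 (mod 63) since gcd(20, 63) = 1. 165 = 4×36 + 21. So 20^{165} ≡ 20^{21} ≡ 62 (mod 63)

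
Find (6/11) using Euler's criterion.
(6/11) = 6^{5} mod 11 = -1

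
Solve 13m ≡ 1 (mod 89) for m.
Since 89 is prime, by Fermat 13^(-1) ≡ 13^{87} ≡ 48 (mod 89). Verify: 13 × 48 = 624 ≡ 1 (mod 89)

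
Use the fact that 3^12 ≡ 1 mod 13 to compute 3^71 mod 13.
By Fermat: 3^{12} ≡ 1 mod 13. 71 = 5×12 + 11. So 3^{71} ≡ 3^{11} ≡ 9 mod 13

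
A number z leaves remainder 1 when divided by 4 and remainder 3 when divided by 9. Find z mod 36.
M = 4 × 9 = 36. M₁ = 9, y₁ ≡ 1 mod 4. M₂ = 4, y₂ ≡ 7 mod 9. z = 1×9×1 + 3×4×7 ≡ 21 mod 36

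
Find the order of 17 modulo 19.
Powers of 17 mod 19: 17^1≡17, 17^2≡4, 17^3≡11, 17^4≡16, 17^5≡6, 17^6≡7, 17^7≡5, 17^8≡9, 17^9≡1. ord_19(17) = 9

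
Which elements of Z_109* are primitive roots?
There are φ(108) = 36 primitive roots mod 109: {6, 10, 11, 13, 14, 18, 24, 30, 37, 39, 40, 42, 44, 47, 50, 51, 52, 53, 56, 57, 58, 59, 62, 65, 67, 69, 70, 72, 79, 85, 91, 95, 96, 98, 99, 103}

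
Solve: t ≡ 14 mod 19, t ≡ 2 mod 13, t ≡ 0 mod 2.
M = 19 × 13 × 2 = 494. M₁ = 26, y₁ ≡ 11 mod 19. M₂ = 38, y₂ ≡ 12 mod 13. M₃ = 247, y₃ ≡ 1 mod 2. t = 14×26×11 + 2×38×12 + 0×247×1 ≡ 470 mod 494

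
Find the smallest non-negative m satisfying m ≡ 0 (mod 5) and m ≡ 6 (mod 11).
M = 5 × 11 = 55. M₁ = 11, y₁ ≡ 1 (mod 5). M₂ = 5, y₂ ≡ 9 (mod 11). m = 0×11×1 + 6×5×9 ≡ 50 (mod 55)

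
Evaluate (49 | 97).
(49/97) = 49^{48} mod 97 = 1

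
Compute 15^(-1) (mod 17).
Since 17 is prime, by Fermat 15^(-1) ≡ 15^{15} ≡ 8 (mod 17). Verify: 15 × 8 = 120 ≡ 1 (mod 17)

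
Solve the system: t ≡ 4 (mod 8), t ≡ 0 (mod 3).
M = 8 × 3 = 24. M₁ = 3, y₁ ≡ 3 (mod 8). M₂ = 8, y₂ ≡ 2 (mod 3). t = 4×3×3 + 0×8×2 ≡ 12 (mod 24)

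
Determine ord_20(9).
Powers of 9 mod 20: 9^1≡9, 9^2≡1. ord_20(9) = 2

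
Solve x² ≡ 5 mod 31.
The square roots of 5 mod 31 are 25 and 6. Verify: 25² = 625 ≡ 5 mod 31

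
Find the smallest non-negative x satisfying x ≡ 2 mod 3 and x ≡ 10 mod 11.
M = 3 × 11 = 33. M₁ = 11, y₁ ≡ 2 mod 3. M₂ = 3, y₂ ≡ 4 mod 11. x = 2×11×2 + 10×3×4 ≡ 32 mod 33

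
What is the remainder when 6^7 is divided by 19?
By repeated squaring (mod 19): 6^{1}≡6, 6^{2}≡17, 6^{4}≡4. Then 6^{7} = 6^{4+2+1} ≡ 4 × 17 × 6 ≡ 9 (mod 19)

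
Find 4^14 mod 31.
By repeated squaring mod 31: 4^{1}≡4, 4^{2}≡16, 4^{4}≡8, 4^{8}≡2. Then 4^{14} = 4^{8+4+2} ≡ 2 × 8 × 16 ≡ 8 mod 31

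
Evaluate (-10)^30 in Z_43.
By repeated squaring (mod 43): (-10)^{1}≡33, (-10)^{2}≡14, (-10)^{4}≡24, (-10)^{8}≡17, (-10)^{16}≡31. Then (-10)^{30} = (-10)^{16+8+4+2} ≡ 31 × 17 × 24 × 14 ≡ 41 (mod 43)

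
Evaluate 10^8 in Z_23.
By repeated squaring (mod 23): 10^{1}≡10, 10^{2}≡8, 10^{4}≡18, 10^{8}≡2. So 10^{8} ≡ 2 (mod 23)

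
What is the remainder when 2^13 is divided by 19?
By repeated squaring mod 19: 2^{1}≡2, 2^{2}≡4, 2^{4}≡16, 2^{8}≡9. Then 2^{13} = 2^{8+4+1} ≡ 9 × 16 × 2 ≡ 3 mod 19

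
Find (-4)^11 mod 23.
By repeated squaring mod 23: (-4)^{1}≡19, (-4)^{2}≡16, (-4)^{4}≡3, (-4)^{8}≡9. Then (-4)^{11} = (-4)^{8+2+1} ≡ 9 × 16 × 19 ≡ 22 mod 23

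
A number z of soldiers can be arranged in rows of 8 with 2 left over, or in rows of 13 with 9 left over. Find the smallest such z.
M = 8 × 13 = 104. M₁ = 13, y₁ ≡ 5 mod 8. M₂ = 8, y₂ ≡ 5 mod 13. z = 2×13×5 + 9×8×5 ≡ 74 mod 104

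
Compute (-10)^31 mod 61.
By repeated squaring mod 61: (-10)^{1}≡51, (-10)^{2}≡39, (-10)^{4}≡57, (-10)^{8}≡16, (-10)^{16}≡12. Then (-10)^{31} = (-10)^{16+8+4+2+1} ≡ 12 × 16 × 57 × 39 × 51 ≡ 10 mod 61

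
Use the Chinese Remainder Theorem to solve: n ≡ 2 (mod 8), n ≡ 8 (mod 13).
M = 8 × 13 = 104. M₁ = 13, y₁ ≡ 5 (mod 8). M₂ = 8, y₂ ≡ 5 (mod 13). n = 2×13×5 + 8×8×5 ≡ 34 (mod 104)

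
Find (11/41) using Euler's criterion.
(11/41) = 11^{20} mod 41 = -1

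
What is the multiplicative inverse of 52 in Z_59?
Since 59 is prime, by Fermat 52^(-1) ≡ 52^{57} ≡ 42 (mod 59). Verify: 52 × 42 = 2184 ≡ 1 (mod 59)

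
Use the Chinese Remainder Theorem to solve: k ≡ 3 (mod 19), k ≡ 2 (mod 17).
M = 19 × 17 = 323. M₁ = 17, y₁ ≡ 9 (mod 19). M₂ = 19, y₂ ≡ 9 (mod 17). k = 3×17×9 + 2×19×9 ≡ 155 (mod 323)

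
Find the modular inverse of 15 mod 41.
Since 41 is prime, by Fermat 15^(-1) ≡ 15^{39} ≡ 11 (mod 41). Verify: 15 × 11 = 165 ≡ 1 (mod 41)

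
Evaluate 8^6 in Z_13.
By repeated squaring (mod 13): 8^{1}≡8, 8^{2}≡12, 8^{4}≡1. Then 8^{6} = 8^{4+2} ≡ 1 × 12 ≡ 12 (mod 13)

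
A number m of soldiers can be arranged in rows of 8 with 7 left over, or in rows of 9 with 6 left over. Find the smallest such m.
M = 8 × 9 = 72. M₁ = 9, y₁ ≡ 1 mod 8. M₂ = 8, y₂ ≡ 8 mod 9. m = 7×9×1 + 6×8×8 ≡ 15 mod 72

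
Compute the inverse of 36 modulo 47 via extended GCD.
Extended GCD: 36(17) + 47(-13) = 1. So 36^(-1) ≡ 17 mod 47. Verify: 36 × 17 = 612 ≡ 1 mod 47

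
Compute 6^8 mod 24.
By repeated squaring (mod 24): 6^{1}≡6, 6^{2}≡12, 6^{4}≡0, 6^{8}≡0. So 6^{8} ≡ 0 (mod 24)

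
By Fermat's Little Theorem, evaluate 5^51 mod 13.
By Fermat: 5^{12} ≡ 1 mod 13. 51 = 4×12 + 3. So 5^{51} ≡ 5^{3} ≡ 8 mod 13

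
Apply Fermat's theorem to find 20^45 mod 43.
By Fermat: 20^{42} ≡ 1 mod 43. So 20^{45} = 20^{42} · 20^{3} ≡ 20^{3} ≡ 2 mod 43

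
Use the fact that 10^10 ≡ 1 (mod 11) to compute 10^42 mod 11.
By Fermat: 10^{10} ≡ 1 (mod 11). 42 = 4×10 + 2. So 10^{42} ≡ 10^{2} ≡ 1 (mod 11)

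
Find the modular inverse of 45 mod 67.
Since 67 is prime, by Fermat 45^(-1) ≡ 45^{65} ≡ 3 (mod 67). Verify: 45 × 3 = 135 ≡ 1 (mod 67)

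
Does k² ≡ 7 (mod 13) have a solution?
By Euler's criterion: 7^{6} ≡ 12 (mod 13). Since this equals -1 (≡ 12), 7 is not a QR.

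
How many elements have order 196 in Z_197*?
A prime p has φ(p-1) primitive roots; here φ(196) = 84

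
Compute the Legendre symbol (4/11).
(4/11) = 4^{5} mod 11 = 1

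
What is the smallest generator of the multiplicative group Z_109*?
g = 6. For each prime q|108: 6^{54}≡108, 6^{36}≡63, none ≡ 1, so ord_109(6) = 108 and 6 is a primitive root.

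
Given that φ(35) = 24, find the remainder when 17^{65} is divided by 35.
By Euler: 17^{24} ≡ 1 (mod 35) since gcd(17, 35) = 1. 65 = 2×24 + 17. So 17^{65} ≡ 17^{17} ≡ 12 (mod 35)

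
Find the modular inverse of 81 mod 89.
Since 89 is prime, by Fermat 81^(-1) ≡ 81^{87} ≡ 11 (mod 89). Verify: 81 × 11 = 891 ≡ 1 (mod 89)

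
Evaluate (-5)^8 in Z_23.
By repeated squaring mod 23: (-5)^{1}≡18, (-5)^{2}≡2, (-5)^{4}≡4, (-5)^{8}≡16. So (-5)^{8} ≡ 16 mod 23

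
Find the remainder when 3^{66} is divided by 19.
By Fermat: 3^{18} ≡ 1 mod 19. 66 = 3×18 + 12. So 3^{66} ≡ 3^{12} ≡ 11 mod 19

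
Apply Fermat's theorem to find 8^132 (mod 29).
By Fermat: 8^{28} ≡ 1 (mod 29). 132 = 4×28 + 20. So 8^{132} ≡ 8^{20} ≡ 16 (mod 29)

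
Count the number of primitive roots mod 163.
A prime p has φ(p-1) primitive roots; here φ(162) = 54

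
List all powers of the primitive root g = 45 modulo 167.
45^1, 45^2, ..., 45^{166} mod 167: [45, 21, 110, 107, 139, 76, 80, 93, 10, 116, 43, 98, 68, 54, 92, 132, 95, 100, 158, 96, 145, 12, 39, 85, 151, 115, 165, 77, 125, 114, 120, 56, 15, 7, 148, 147, 102, 81, 138, 31, 59, 150, 70, 144, 134, 18, 142, 44, 143, 89, 164, 32, 104, 4, 13, 84, 106, 94, 55, 137, 153, 38, 40, 130, 5, 58, 105, 49, 34, 27, 46, 66, 131, 50, 79, 48, 156, 6, 103, 126, 159, 141, 166, 122, 146, 57, 60, 28, 91, 87, 74, 157, 51, 124, 69, 99, 113, 75, 35, 72, 67, 9, 71, 22, 155, 128, 82, 16, 52, 2, 90, 42, 53, 47, 111, 152, 160, 19, 20, 65, 86, 29, 136, 108, 17, 97, 23, 33, 149, 25, 123, 24, 78, 3, 135, 63, 163, 154, 83, 61, 73, 112, 30, 14, 129, 127, 37, 162, 109, 62, 118, 133, 140, 121, 101, 36, 117, 88, 119, 11, 161, 64, 41, 8, 26, 1]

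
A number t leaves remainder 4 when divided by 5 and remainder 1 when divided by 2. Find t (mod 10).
M = 5 × 2 = 10. M₁ = 2, y₁ ≡ 3 (mod 5). M₂ = 5, y₂ ≡ 1 (mod 2). t = 4×2×3 + 1×5×1 ≡ 9 (mod 10)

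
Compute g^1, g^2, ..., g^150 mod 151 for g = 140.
140^1, 140^2, ..., 140^{150} mod 151: [140, 121, 28, 145, 66, 29, 134, 36, 57, 128, 102, 86, 111, 138, 143, 88, 89, 78, 48, 76, 70, 136, 14, 148, 33, 90, 67, 18, 104, 64, 51, 43, 131, 69, 147, 44, 120, 39, 24, 38, 35, 68, 7, 74, 92, 45, 109, 9, 52, 32, 101, 97, 141, 110, 149, 22, 60, 95, 12, 19, 93, 34, 79, 37, 46, 98, 130, 80, 26, 16, 126, 124, 146, 55, 150, 11, 30, 123, 6, 85, 122, 17, 115, 94, 23, 49, 65, 40, 13, 8, 63, 62, 73, 103, 75, 81, 15, 137, 3, 118, 61, 84, 133, 47, 87, 100, 108, 20, 82, 4, 107, 31, 112, 127, 113, 116, 83, 144, 77, 59, 106, 42, 142, 99, 119, 50, 54, 10, 41, 2, 129, 91, 56, 139, 132, 58, 117, 72, 114, 105, 53, 21, 71, 125, 135, 25, 27, 5, 96, 1]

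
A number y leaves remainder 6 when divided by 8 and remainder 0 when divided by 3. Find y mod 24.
M = 8 × 3 = 24. M₁ = 3, y₁ ≡ 3 mod 8. M₂ = 8, y₂ ≡ 2 mod 3. y = 6×3×3 + 0×8×2 ≡ 6 mod 24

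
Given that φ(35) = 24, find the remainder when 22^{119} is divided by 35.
By Euler: 22^{24} ≡ 1 mod 35 since gcd(22, 35) = 1. 119 = 4×24 + 23. So 22^{119} ≡ 22^{23} ≡ 8 mod 35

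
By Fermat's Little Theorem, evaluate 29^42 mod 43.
By Fermat's Little Theorem, 29^{42} ≡ 1 (mod 43) since 43 is prime and gcd(29, 43) = 1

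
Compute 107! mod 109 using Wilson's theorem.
(108)! = (107)! × (108) ≡ -1 mod 109. So (107)! ≡ -1 × (108)^(-1) ≡ (-1)×(-1) = 1 mod 109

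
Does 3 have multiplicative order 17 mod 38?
Powers of 3 mod 38: 3^1≡3, 3^2≡9, 3^3≡27, 3^4≡5, 3^5≡15, 3^6≡7, 3^7≡21, 3^8≡25, 3^9≡37, 3^10≡35, 3^11≡29, 3^12≡11, 3^13≡33, 3^14≡23, 3^15≡31, 3^16≡17, 3^17≡13, 3^18≡1. 3^17≡13≢1, so ord ≠ 17. No, the actual order is 18.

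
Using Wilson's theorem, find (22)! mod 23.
By Wilson's theorem, (22)! ≡ -1 ≡ 22 (mod 23)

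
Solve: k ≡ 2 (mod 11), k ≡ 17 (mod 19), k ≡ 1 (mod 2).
M = 11 × 19 × 2 = 418. M₁ = 38, y₁ ≡ 9 (mod 11). M₂ = 22, y₂ ≡ 13 (mod 19). M₃ = 209, y₃ ≡ 1 (mod 2). k = 2×38×9 + 17×22×13 + 1×209×1 ≡ 321 (mod 418)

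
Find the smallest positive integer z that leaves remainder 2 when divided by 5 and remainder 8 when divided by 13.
M = 5 × 13 = 65. M₁ = 13, y₁ ≡ 2 mod 5. M₂ = 5, y₂ ≡ 8 mod 13. z = 2×13×2 + 8×5×8 ≡ 47 mod 65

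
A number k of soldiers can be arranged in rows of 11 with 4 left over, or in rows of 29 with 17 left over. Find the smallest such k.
M = 11 × 29 = 319. M₁ = 29, y₁ ≡ 8 mod 11. M₂ = 11, y₂ ≡ 8 mod 29. k = 4×29×8 + 17×11×8 ≡ 191 mod 319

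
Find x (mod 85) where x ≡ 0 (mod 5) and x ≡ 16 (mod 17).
M = 5 × 17 = 85. M₁ = 17, y₁ ≡ 3 (mod 5). M₂ = 5, y₂ ≡ 7 (mod 17). x = 0×17×3 + 16×5×7 ≡ 50 (mod 85)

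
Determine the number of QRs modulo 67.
The squaring map on Z_67* is 2-to-1, so there are (66)/2 = 33 QRs.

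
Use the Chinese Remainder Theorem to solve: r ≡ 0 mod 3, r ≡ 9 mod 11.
M = 3 × 11 = 33. M₁ = 11, y₁ ≡ 2 mod 3. M₂ = 3, y₂ ≡ 4 mod 11. r = 0×11×2 + 9×3×4 ≡ 9 mod 33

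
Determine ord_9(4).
Powers of 4 mod 9: 4^1≡4, 4^2≡7, 4^3≡1. ord_9(4) = 3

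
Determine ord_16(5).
Powers of 5 mod 16: 5^1≡5, 5^2≡9, 5^3≡13, 5^4≡1. ord_16(5) = 4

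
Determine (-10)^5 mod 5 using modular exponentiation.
By repeated squaring (mod 5): (-10)^{1}≡0, (-10)^{2}≡0, (-10)^{4}≡0. Then (-10)^{5} = (-10)^{4+1} ≡ 0 × 0 ≡ 0 (mod 5)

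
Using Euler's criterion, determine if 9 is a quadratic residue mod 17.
By Euler's criterion: 9^{8} ≡ 1 (mod 17). Since this equals 1, 9 is a QR.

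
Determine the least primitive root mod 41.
g = 6. For each prime q|40: 6^{20}≡40, 6^{8}≡10, none ≡ 1, so ord_41(6) = 40 and 6 is a primitive root.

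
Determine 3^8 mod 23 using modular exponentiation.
By repeated squaring (mod 23): 3^{1}≡3, 3^{2}≡9, 3^{4}≡12, 3^{8}≡6. So 3^{8} ≡ 6 (mod 23)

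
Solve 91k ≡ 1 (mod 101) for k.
Since 101 is prime, by Fermat 91^(-1) ≡ 91^{99} ≡ 10 (mod 101). Verify: 91 × 10 = 910 ≡ 1 (mod 101)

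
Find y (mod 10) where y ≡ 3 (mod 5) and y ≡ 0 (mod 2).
M = 5 × 2 = 10. M₁ = 2, y₁ ≡ 3 (mod 5). M₂ = 5, y₂ ≡ 1 (mod 2). y = 3×2×3 + 0×5×1 ≡ 8 (mod 10)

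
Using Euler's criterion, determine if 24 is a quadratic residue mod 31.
By Euler's criterion: 24^{15} ≡ 30 (mod 31). Since this equals -1 (≡ 30), 24 is not a QR.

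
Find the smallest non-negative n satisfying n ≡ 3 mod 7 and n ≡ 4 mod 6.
M = 7 × 6 = 42. M₁ = 6, y₁ ≡ 6 mod 7. M₂ = 7, y₂ ≡ 1 mod 6. n = 3×6×6 + 4×7×1 ≡ 10 mod 42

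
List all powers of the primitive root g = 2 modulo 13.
2^1, 2^2, ..., 2^{12} mod 13: [2, 4, 8, 3, 6, 12, 11, 9, 5, 10, 7, 1]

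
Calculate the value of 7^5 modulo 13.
By repeated squaring mod 13: 7^{1}≡7, 7^{2}≡10, 7^{4}≡9. Then 7^{5} = 7^{4+1} ≡ 9 × 7 ≡ 11 mod 13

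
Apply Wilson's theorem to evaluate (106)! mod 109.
(108)! = (106)! × (107) × (108) ≡ -1 (mod 109). So (106)! ≡ -1 × [(108)(107)]^(-1) ≡ 54 (mod 109)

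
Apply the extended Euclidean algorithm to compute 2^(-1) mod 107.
Extended GCD: 2(-53) + 107(1) = 1. So 2^(-1) ≡ -53 ≡ 54 (mod 107). Verify: 2 × 54 = 108 ≡ 1 (mod 107)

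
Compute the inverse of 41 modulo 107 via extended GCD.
Extended GCD: 41(47) + 107(-18) = 1. So 41^(-1) ≡ 47 mod 107. Verify: 41 × 47 = 1927 ≡ 1 mod 107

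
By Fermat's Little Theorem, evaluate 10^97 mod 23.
By Fermat: 10^{22} ≡ 1 (mod 23). 97 = 4×22 + 9. So 10^{97} ≡ 10^{9} ≡ 20 (mod 23)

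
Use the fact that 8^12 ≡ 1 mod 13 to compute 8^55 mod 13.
By Fermat: 8^{12} ≡ 1 mod 13. 55 = 4×12 + 7. So 8^{55} ≡ 8^{7} ≡ 5 mod 13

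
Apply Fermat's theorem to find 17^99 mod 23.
By Fermat: 17^{22} ≡ 1 mod 23. 99 = 4×22 + 11. So 17^{99} ≡ 17^{11} ≡ 22 mod 23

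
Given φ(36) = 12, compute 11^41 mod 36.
By Euler: 11^{12} ≡ 1 mod 36 since gcd(11, 36) = 1. 41 = 3×12 + 5. So 11^{41} ≡ 11^{5} ≡ 23 mod 36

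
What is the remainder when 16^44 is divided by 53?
By repeated squaring (mod 53): 16^{1}≡16, 16^{2}≡44, 16^{4}≡28, 16^{8}≡42, 16^{16}≡15, 16^{32}≡13. Then 16^{44} = 16^{32+8+4} ≡ 13 × 42 × 28 ≡ 24 (mod 53)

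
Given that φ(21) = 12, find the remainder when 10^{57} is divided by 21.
By Euler: 10^{12} ≡ 1 (mod 21) since gcd(10, 21) = 1. 57 = 4×12 + 9. So 10^{57} ≡ 10^{9} ≡ 13 (mod 21)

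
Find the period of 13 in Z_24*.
Powers of 13 mod 24: 13^1≡13, 13^2≡1. So the order of 13 is 2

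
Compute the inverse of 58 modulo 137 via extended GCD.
Extended GCD: 58(26) + 137(-11) = 1. So 58^(-1) ≡ 26 (mod 137). Verify: 58 × 26 = 1508 ≡ 1 (mod 137)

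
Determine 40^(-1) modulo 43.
Since 43 is prime, by Fermat 40^(-1) ≡ 40^{41} ≡ 14 (mod 43). Verify: 40 × 14 = 560 ≡ 1 (mod 43)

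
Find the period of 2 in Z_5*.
Powers of 2 mod 5: 2^1≡2, 2^2≡4, 2^3≡3, 2^4≡1. Order = 4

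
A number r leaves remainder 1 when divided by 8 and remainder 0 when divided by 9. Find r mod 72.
M = 8 × 9 = 72. M₁ = 9, y₁ ≡ 1 mod 8. M₂ = 8, y₂ ≡ 8 mod 9. r = 1×9×1 + 0×8×8 ≡ 9 mod 72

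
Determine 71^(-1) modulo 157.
Since 157 is prime, by Fermat 71^(-1) ≡ 71^{155} ≡ 115 mod 157. Verify: 71 × 115 = 8165 ≡ 1 mod 157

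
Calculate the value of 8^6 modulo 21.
By repeated squaring (mod 21): 8^{1}≡8, 8^{2}≡1, 8^{4}≡1. Then 8^{6} = 8^{4+2} ≡ 1 × 1 ≡ 1 (mod 21)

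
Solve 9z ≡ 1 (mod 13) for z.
Since 13 is prime, by Fermat 9^(-1) ≡ 9^{11} ≡ 3 (mod 13). Verify: 9 × 3 = 27 ≡ 1 (mod 13)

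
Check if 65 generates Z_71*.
ord_71(65) divides 70. For each prime q|70: 65^{35}≡70, 65^{14}≡5, 65^{10}≡20, none ≡ 1. So 65 has order 70 and is a primitive root mod 71.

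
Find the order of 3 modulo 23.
Powers of 3 mod 23: 3^1≡3, 3^2≡9, 3^3≡4, 3^4≡12, 3^5≡13, 3^6≡16, 3^7≡2, 3^8≡6, 3^9≡18, 3^10≡8, 3^11≡1. So the order of 3 is 11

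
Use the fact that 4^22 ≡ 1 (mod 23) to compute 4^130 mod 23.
By Fermat: 4^{22} ≡ 1 (mod 23). 130 = 5×22 + 20. So 4^{130} ≡ 4^{20} ≡ 13 (mod 23)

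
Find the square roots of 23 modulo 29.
The square roots of 23 mod 29 are 20 and 9. Verify: 20² = 400 ≡ 23 mod 29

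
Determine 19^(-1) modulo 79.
Since 79 is prime, by Fermat 19^(-1) ≡ 19^{77} ≡ 25 mod 79. Verify: 19 × 25 = 475 ≡ 1 mod 79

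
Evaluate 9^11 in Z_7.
Using Fermat: 9^{6} ≡ 1 mod 7. 11 ≡ 5 mod 6. So 9^{11} ≡ 9^{5} ≡ 4 mod 7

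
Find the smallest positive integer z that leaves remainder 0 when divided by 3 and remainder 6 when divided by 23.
M = 3 × 23 = 69. M₁ = 23, y₁ ≡ 2 (mod 3). M₂ = 3, y₂ ≡ 8 (mod 23). z = 0×23×2 + 6×3×8 ≡ 6 (mod 69)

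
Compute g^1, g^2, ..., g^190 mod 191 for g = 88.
88^1, 88^2, ..., 88^{190} mod 191: [88, 104, 175, 120, 55, 65, 181, 75, 106, 160, 137, 23, 114, 100, 14, 86, 119, 158, 152, 6, 146, 51, 95, 147, 139, 8, 131, 68, 63, 5, 58, 138, 111, 27, 84, 134, 141, 184, 148, 36, 112, 115, 188, 118, 70, 48, 22, 26, 187, 30, 157, 64, 93, 162, 122, 40, 82, 149, 124, 25, 99, 117, 173, 135, 38, 97, 132, 156, 167, 180, 178, 2, 176, 17, 159, 49, 110, 130, 171, 150, 21, 129, 83, 46, 37, 9, 28, 172, 47, 125, 113, 12, 101, 102, 190, 103, 87, 16, 71, 136, 126, 10, 116, 85, 31, 54, 168, 77, 91, 177, 105, 72, 33, 39, 185, 45, 140, 96, 44, 52, 183, 60, 123, 128, 186, 133, 53, 80, 164, 107, 57, 50, 7, 43, 155, 79, 76, 3, 73, 121, 143, 169, 165, 4, 161, 34, 127, 98, 29, 69, 151, 109, 42, 67, 166, 92, 74, 18, 56, 153, 94, 59, 35, 24, 11, 13, 189, 15, 174, 32, 142, 81, 61, 20, 41, 170, 62, 108, 145, 154, 182, 163, 19, 144, 66, 78, 179, 90, 89, 1]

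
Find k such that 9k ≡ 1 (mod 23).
Since 23 is prime, by Fermat 9^(-1) ≡ 9^{21} ≡ 18 (mod 23). Verify: 9 × 18 = 162 ≡ 1 (mod 23)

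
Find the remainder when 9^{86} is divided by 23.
By Fermat: 9^{22} ≡ 1 (mod 23). 86 = 3×22 + 20. So 9^{86} ≡ 9^{20} ≡ 2 (mod 23)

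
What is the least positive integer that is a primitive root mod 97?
g = 5. Powers: [5, 25, 28, 43, 21, 8, 40, 6, ...] generates all 96 non-zero residues.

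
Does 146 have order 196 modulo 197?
146^{98} ≡ 1 (mod 197) and 98 < 196, so ord_197(146) = 98 ≠ 196 and 146 is not a primitive root.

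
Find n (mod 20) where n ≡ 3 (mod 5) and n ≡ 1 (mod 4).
M = 5 × 4 = 20. M₁ = 4, y₁ ≡ 4 (mod 5). M₂ = 5, y₂ ≡ 1 (mod 4). n = 3×4×4 + 1×5×1 ≡ 13 (mod 20)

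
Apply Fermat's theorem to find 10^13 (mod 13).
By Fermat: 10^{12} ≡ 1 (mod 13). So 10^{13} = 10^{12} · 10^{1} ≡ 10^{1} ≡ 10 (mod 13)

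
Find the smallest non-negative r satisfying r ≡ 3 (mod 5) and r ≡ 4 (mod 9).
M = 5 × 9 = 45. M₁ = 9, y₁ ≡ 4 (mod 5). M₂ = 5, y₂ ≡ 2 (mod 9). r = 3×9×4 + 4×5×2 ≡ 13 (mod 45)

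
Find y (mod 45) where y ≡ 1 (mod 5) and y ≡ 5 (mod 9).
M = 5 × 9 = 45. M₁ = 9, y₁ ≡ 4 (mod 5). M₂ = 5, y₂ ≡ 2 (mod 9). y = 1×9×4 + 5×5×2 ≡ 41 (mod 45)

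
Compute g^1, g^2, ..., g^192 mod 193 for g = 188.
188^1, 188^2, ..., 188^{192} mod 193: [188, 25, 68, 46, 156, 185, 40, 186, 35, 18, 103, 64, 66, 56, 106, 49, 141, 67, 51, 131, 117, 187, 30, 43, 171, 110, 29, 48, 146, 42, 176, 85, 154, 2, 183, 50, 136, 92, 119, 177, 80, 179, 70, 36, 13, 128, 132, 112, 19, 98, 89, 134, 102, 69, 41, 181, 60, 86, 149, 27, 58, 96, 99, 84, 159, 170, 115, 4, 173, 100, 79, 184, 45, 161, 160, 165, 140, 72, 26, 63, 71, 31, 38, 3, 178, 75, 11, 138, 82, 169, 120, 172, 105, 54, 116, 192, 5, 168, 125, 147, 37, 8, 153, 7, 158, 175, 90, 129, 127, 137, 87, 144, 52, 126, 142, 62, 76, 6, 163, 150, 22, 83, 164, 145, 47, 151, 17, 108, 39, 191, 10, 143, 57, 101, 74, 16, 113, 14, 123, 157, 180, 65, 61, 81, 174, 95, 104, 59, 91, 124, 152, 12, 133, 107, 44, 166, 135, 97, 94, 109, 34, 23, 78, 189, 20, 93, 114, 9, 148, 32, 33, 28, 53, 121, 167, 130, 122, 162, 155, 190, 15, 118, 182, 55, 111, 24, 73, 21, 88, 139, 77, 1]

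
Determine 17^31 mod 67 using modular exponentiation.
By repeated squaring (mod 67): 17^{1}≡17, 17^{2}≡21, 17^{4}≡39, 17^{8}≡47, 17^{16}≡65. Then 17^{31} = 17^{16+8+4+2+1} ≡ 65 × 47 × 39 × 21 × 17 ≡ 16 (mod 67)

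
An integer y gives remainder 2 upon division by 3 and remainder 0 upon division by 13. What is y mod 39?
M = 3 × 13 = 39. M₁ = 13, y₁ ≡ 1 mod 3. M₂ = 3, y₂ ≡ 9 mod 13. y = 2×13×1 + 0×3×9 ≡ 26 mod 39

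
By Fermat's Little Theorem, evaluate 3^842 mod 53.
By Fermat: 3^{52} ≡ 1 (mod 53). 842 ≡ 10 (mod 52). So 3^{842} ≡ 3^{10} ≡ 7 (mod 53)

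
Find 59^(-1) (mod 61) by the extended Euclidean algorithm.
Extended GCD: 59(30) + 61(-29) = 1. So 59^(-1) ≡ 30 (mod 61). Verify: 59 × 30 = 1770 ≡ 1 (mod 61)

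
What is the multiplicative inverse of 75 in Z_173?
Since 173 is prime, by Fermat 75^(-1) ≡ 75^{171} ≡ 30 (mod 173). Verify: 75 × 30 = 2250 ≡ 1 (mod 173)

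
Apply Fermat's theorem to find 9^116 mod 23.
By Fermat: 9^{22} ≡ 1 mod 23. 116 = 5×22 + 6. So 9^{116} ≡ 9^{6} ≡ 3 mod 23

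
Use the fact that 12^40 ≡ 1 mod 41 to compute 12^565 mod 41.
By Fermat: 12^{40} ≡ 1 mod 41. 565 ≡ 5 mod 40. So 12^{565} ≡ 12^{5} ≡ 3 mod 41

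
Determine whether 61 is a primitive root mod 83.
61^{41} ≡ 1 (mod 83) and 41 < 82, so ord_83(61) = 41 ≠ 82 and 61 is not a primitive root.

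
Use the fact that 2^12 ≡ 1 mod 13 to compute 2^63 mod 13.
By Fermat: 2^{12} ≡ 1 mod 13. 63 = 5×12 + 3. So 2^{63} ≡ 2^{3} ≡ 8 mod 13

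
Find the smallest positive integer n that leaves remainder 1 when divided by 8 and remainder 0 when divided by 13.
M = 8 × 13 = 104. M₁ = 13, y₁ ≡ 5 (mod 8). M₂ = 8, y₂ ≡ 5 (mod 13). n = 1×13×5 + 0×8×5 ≡ 65 (mod 104)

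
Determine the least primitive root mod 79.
g = 3. Powers: [3, 9, 27, 2, 6, 18, ...] generates all 78 non-zero residues.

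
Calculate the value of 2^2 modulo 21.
2^{2} = 4 ≡ 4 mod 21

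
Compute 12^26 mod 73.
By repeated squaring (mod 73): 12^{1}≡12, 12^{2}≡71, 12^{4}≡4, 12^{8}≡16, 12^{16}≡37. Then 12^{26} = 12^{16+8+2} ≡ 37 × 16 × 71 ≡ 57 (mod 73)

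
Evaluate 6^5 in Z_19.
By repeated squaring (mod 19): 6^{1}≡6, 6^{2}≡17, 6^{4}≡4. Then 6^{5} = 6^{4+1} ≡ 4 × 6 ≡ 5 (mod 19)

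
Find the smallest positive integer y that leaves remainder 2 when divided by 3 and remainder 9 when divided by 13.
M = 3 × 13 = 39. M₁ = 13, y₁ ≡ 1 (mod 3). M₂ = 3, y₂ ≡ 9 (mod 13). y = 2×13×1 + 9×3×9 ≡ 35 (mod 39)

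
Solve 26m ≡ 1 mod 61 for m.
Since 61 is prime, by Fermat 26^(-1) ≡ 26^{59} ≡ 54 mod 61. Verify: 26 × 54 = 1404 ≡ 1 mod 61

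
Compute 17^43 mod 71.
By repeated squaring mod 71: 17^{1}≡17, 17^{2}≡5, 17^{4}≡25, 17^{8}≡57, 17^{16}≡54, 17^{32}≡5. Then 17^{43} = 17^{32+8+2+1} ≡ 5 × 57 × 5 × 17 ≡ 14 mod 71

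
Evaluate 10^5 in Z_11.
By repeated squaring (mod 11): 10^{1}≡10, 10^{2}≡1, 10^{4}≡1. Then 10^{5} = 10^{4+1} ≡ 1 × 10 ≡ 10 (mod 11)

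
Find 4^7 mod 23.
By repeated squaring mod 23: 4^{1}≡4, 4^{2}≡16, 4^{4}≡3. Then 4^{7} = 4^{4+2+1} ≡ 3 × 16 × 4 ≡ 8 mod 23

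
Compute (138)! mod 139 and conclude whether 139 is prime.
(138)! mod 139 = 138. Since 138 ≡ -1 (mod 139), 139 is prime.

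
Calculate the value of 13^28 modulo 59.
By repeated squaring (mod 59): 13^{1}≡13, 13^{2}≡51, 13^{4}≡5, 13^{8}≡25, 13^{16}≡35. Then 13^{28} = 13^{16+8+4} ≡ 35 × 25 × 5 ≡ 9 (mod 59)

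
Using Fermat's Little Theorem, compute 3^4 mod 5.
By Fermat's Little Theorem, 3^{4} ≡ 1 (mod 5) since 5 is prime and gcd(3, 5) = 1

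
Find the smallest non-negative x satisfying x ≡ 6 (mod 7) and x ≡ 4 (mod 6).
M = 7 × 6 = 42. M₁ = 6, y₁ ≡ 6 (mod 7). M₂ = 7, y₂ ≡ 1 (mod 6). x = 6×6×6 + 4×7×1 ≡ 34 (mod 42)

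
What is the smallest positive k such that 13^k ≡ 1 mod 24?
Powers of 13 mod 24: 13^1≡13, 13^2≡1. So the order of 13 is 2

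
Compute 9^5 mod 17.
By repeated squaring (mod 17): 9^{1}≡9, 9^{2}≡13, 9^{4}≡16. Then 9^{5} = 9^{4+1} ≡ 16 × 9 ≡ 8 (mod 17)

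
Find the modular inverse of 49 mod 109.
Since 109 is prime, by Fermat 49^(-1) ≡ 49^{107} ≡ 89 (mod 109). Verify: 49 × 89 = 4361 ≡ 1 (mod 109)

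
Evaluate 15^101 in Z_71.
Using Fermat: 15^{70} ≡ 1 mod 71. 101 ≡ 31 mod 70. So 15^{101} ≡ 15^{31} ≡ 36 mod 71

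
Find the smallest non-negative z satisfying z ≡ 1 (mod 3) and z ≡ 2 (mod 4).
M = 3 × 4 = 12. M₁ = 4, y₁ ≡ 1 (mod 3). M₂ = 3, y₂ ≡ 3 (mod 4). z = 1×4×1 + 2×3×3 ≡ 10 (mod 12)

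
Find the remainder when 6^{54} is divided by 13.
By Fermat: 6^{12} ≡ 1 (mod 13). 54 = 4×12 + 6. So 6^{54} ≡ 6^{6} ≡ 12 (mod 13)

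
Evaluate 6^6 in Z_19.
By repeated squaring mod 19: 6^{1}≡6, 6^{2}≡17, 6^{4}≡4. Then 6^{6} = 6^{4+2} ≡ 4 × 17 ≡ 11 mod 19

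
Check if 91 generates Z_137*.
ord_137(91) divides 136. For each prime q|136: 91^{68}≡136, 91^{8}≡73, none ≡ 1. So 91 has order 136 and is a primitive root mod 137.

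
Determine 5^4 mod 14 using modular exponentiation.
5^{4} = 625 ≡ 9 (mod 14)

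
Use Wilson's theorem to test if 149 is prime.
(148)! mod 149 = 148. Since 148 ≡ -1 (mod 149), 149 is prime.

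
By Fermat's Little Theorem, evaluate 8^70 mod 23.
By Fermat: 8^{22} ≡ 1 mod 23. 70 = 3×22 + 4. So 8^{70} ≡ 8^{4} ≡ 2 mod 23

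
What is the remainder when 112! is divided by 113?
By Wilson's theorem, (112)! ≡ -1 ≡ 112 (mod 113)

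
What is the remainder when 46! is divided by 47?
By Wilson's theorem, (46)! ≡ -1 ≡ 46 (mod 47)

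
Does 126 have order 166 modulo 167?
126^{83} ≡ 1 (mod 167) and 83 < 166, so ord_167(126) = 83 ≠ 166 and 126 is not a primitive root.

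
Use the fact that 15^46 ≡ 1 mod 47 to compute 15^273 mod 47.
By Fermat: 15^{46} ≡ 1 mod 47. 273 ≡ 43 mod 46. So 15^{273} ≡ 15^{43} ≡ 26 mod 47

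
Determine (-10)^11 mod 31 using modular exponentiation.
By repeated squaring mod 31: (-10)^{1}≡21, (-10)^{2}≡7, (-10)^{4}≡18, (-10)^{8}≡14. Then (-10)^{11} = (-10)^{8+2+1} ≡ 14 × 7 × 21 ≡ 12 mod 31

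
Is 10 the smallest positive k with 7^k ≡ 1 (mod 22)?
Powers of 7 mod 22: 7^1≡7, 7^2≡5, 7^3≡13, 7^4≡3, 7^5≡21, 7^6≡15, 7^7≡17, 7^8≡9, 7^9≡19, 7^10≡1. First k with 7^k≡1 is k=10. Yes, ord_22(7) = 10.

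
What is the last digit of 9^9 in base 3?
By repeated squaring mod 3: 9^{1}≡0, 9^{2}≡0, 9^{4}≡0, 9^{8}≡0. Then 9^{9} = 9^{8+1} ≡ 0 × 0 ≡ 0 mod 3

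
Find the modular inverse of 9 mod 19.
Since 19 is prime, by Fermat 9^(-1) ≡ 9^{17} ≡ 17 mod 19. Verify: 9 × 17 = 153 ≡ 1 mod 19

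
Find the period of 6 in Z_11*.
Powers of 6 mod 11: 6^1≡6, 6^2≡3, 6^3≡7, 6^4≡9, 6^5≡10, 6^6≡5, 6^7≡8, 6^8≡4, 6^9≡2, 6^10≡1. Order = 10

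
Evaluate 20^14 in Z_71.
By repeated squaring mod 71: 20^{1}≡20, 20^{2}≡45, 20^{4}≡37, 20^{8}≡20. Then 20^{14} = 20^{8+4+2} ≡ 20 × 37 × 45 ≡ 1 mod 71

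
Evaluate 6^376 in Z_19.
Using Fermat: 6^{18} ≡ 1 (mod 19). 376 ≡ 16 (mod 18). So 6^{376} ≡ 6^{16} ≡ 9 (mod 19)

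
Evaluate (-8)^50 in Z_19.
Using Fermat: (-8)^{18} ≡ 1 mod 19. 50 ≡ 14 mod 18. So (-8)^{50} ≡ (-8)^{14} ≡ 7 mod 19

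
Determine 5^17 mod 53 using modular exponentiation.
By repeated squaring (mod 53): 5^{1}≡5, 5^{2}≡25, 5^{4}≡42, 5^{8}≡15, 5^{16}≡13. Then 5^{17} = 5^{16+1} ≡ 13 × 5 ≡ 12 (mod 53)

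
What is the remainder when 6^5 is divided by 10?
By repeated squaring mod 10: 6^{1}≡6, 6^{2}≡6, 6^{4}≡6. Then 6^{5} = 6^{4+1} ≡ 6 × 6 ≡ 6 mod 10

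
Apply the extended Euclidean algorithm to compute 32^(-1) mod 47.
Extended GCD: 32(-22) + 47(15) = 1. So 32^(-1) ≡ -22 ≡ 25 (mod 47). Verify: 32 × 25 = 800 ≡ 1 (mod 47)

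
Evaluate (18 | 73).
(18/73) = 18^{36} mod 73 = 1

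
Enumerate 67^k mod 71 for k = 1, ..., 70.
67^1, 67^2, ..., 67^{70} mod 71: [67, 16, 7, 43, 41, 49, 17, 3, 59, 48, 21, 58, 52, 5, 51, 9, 35, 2, 63, 32, 14, 15, 11, 27, 34, 6, 47, 25, 42, 45, 33, 10, 31, 18, 70, 4, 55, 64, 28, 30, 22, 54, 68, 12, 23, 50, 13, 19, 66, 20, 62, 36, 69, 8, 39, 57, 56, 60, 44, 37, 65, 24, 46, 29, 26, 38, 61, 40, 53, 1]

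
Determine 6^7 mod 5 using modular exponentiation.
Using Fermat: 6^{4} ≡ 1 (mod 5). 7 ≡ 3 (mod 4). So 6^{7} ≡ 6^{3} ≡ 1 (mod 5)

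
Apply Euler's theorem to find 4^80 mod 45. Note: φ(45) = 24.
By Euler: 4^{24} ≡ 1 mod 45 since gcd(4, 45) = 1. 80 = 3×24 + 8. So 4^{80} ≡ 4^{8} ≡ 16 mod 45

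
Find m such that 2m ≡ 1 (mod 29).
Since 29 is prime, by Fermat 2^(-1) ≡ 2^{27} ≡ 15 (mod 29). Verify: 2 × 15 = 30 ≡ 1 (mod 29)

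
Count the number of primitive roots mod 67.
Number of primitive roots mod 67 = φ(p-1) = φ(66) = 20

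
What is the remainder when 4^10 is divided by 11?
Using Fermat: 4^{10} ≡ 1 (mod 11). 10 ≡ 0 (mod 10). So 4^{10} ≡ 4^{0} ≡ 1 (mod 11)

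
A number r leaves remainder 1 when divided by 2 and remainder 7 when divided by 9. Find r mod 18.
M = 2 × 9 = 18. M₁ = 9, y₁ ≡ 1 mod 2. M₂ = 2, y₂ ≡ 5 mod 9. r = 1×9×1 + 7×2×5 ≡ 7 mod 18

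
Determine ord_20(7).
Powers of 7 mod 20: 7^1≡7, 7^2≡9, 7^3≡3, 7^4≡1. Order = 4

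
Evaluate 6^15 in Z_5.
Using Fermat: 6^{4} ≡ 1 mod 5. 15 ≡ 3 mod 4. So 6^{15} ≡ 6^{3} ≡ 1 mod 5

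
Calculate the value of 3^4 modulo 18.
3^{4} = 81 ≡ 9 mod 18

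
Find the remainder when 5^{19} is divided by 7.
By Fermat: 5^{6} ≡ 1 (mod 7). 19 = 3×6 + 1. So 5^{19} ≡ 5^{1} ≡ 5 (mod 7)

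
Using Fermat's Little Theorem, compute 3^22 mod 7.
By Fermat: 3^{6} ≡ 1 (mod 7). 22 = 3×6 + 4. So 3^{22} ≡ 3^{4} ≡ 4 (mod 7)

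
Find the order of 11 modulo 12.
Powers of 11 mod 12: 11^1≡11, 11^2≡1. So the order of 11 is 2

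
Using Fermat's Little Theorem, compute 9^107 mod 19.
By Fermat: 9^{18} ≡ 1 (mod 19). 107 = 5×18 + 17. So 9^{107} ≡ 9^{17} ≡ 17 (mod 19)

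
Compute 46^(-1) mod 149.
Since 149 is prime, by Fermat 46^(-1) ≡ 46^{147} ≡ 81 mod 149. Verify: 46 × 81 = 3726 ≡ 1 mod 149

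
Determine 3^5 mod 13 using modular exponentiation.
By repeated squaring (mod 13): 3^{1}≡3, 3^{2}≡9, 3^{4}≡3. Then 3^{5} = 3^{4+1} ≡ 3 × 3 ≡ 9 (mod 13)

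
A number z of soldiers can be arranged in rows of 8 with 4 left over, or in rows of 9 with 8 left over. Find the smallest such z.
M = 8 × 9 = 72. M₁ = 9, y₁ ≡ 1 (mod 8). M₂ = 8, y₂ ≡ 8 (mod 9). z = 4×9×1 + 8×8×8 ≡ 44 (mod 72)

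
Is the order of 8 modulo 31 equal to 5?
Powers of 8 mod 31: 8^1≡8, 8^2≡2, 8^3≡16, 8^4≡4, 8^5≡1. First k with 8^k≡1 is k=5. Yes, ord_31(8) = 5.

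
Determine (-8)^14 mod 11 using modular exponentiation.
Using Fermat: (-8)^{10} ≡ 1 mod 11. 14 ≡ 4 mod 10. So (-8)^{14} ≡ (-8)^{4} ≡ 4 mod 11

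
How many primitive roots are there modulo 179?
A prime p has φ(p-1) primitive roots; here φ(178) = 88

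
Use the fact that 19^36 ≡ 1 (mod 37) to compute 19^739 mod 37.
By Fermat: 19^{36} ≡ 1 (mod 37). 739 ≡ 19 (mod 36). So 19^{739} ≡ 19^{19} ≡ 18 (mod 37)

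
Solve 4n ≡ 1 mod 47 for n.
Since 47 is prime, by Fermat 4^(-1) ≡ 4^{45} ≡ 12 mod 47. Verify: 4 × 12 = 48 ≡ 1 mod 47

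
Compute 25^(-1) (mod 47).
Since 47 is prime, by Fermat 25^(-1) ≡ 25^{45} ≡ 32 (mod 47). Verify: 25 × 32 = 800 ≡ 1 (mod 47)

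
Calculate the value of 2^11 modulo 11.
Using Fermat: 2^{10} ≡ 1 mod 11. 11 ≡ 1 mod 10. So 2^{11} ≡ 2^{1} ≡ 2 mod 11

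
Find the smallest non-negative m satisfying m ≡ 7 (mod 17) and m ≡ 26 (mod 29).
M = 17 × 29 = 493. M₁ = 29, y₁ ≡ 10 (mod 17). M₂ = 17, y₂ ≡ 12 (mod 29). m = 7×29×10 + 26×17×12 ≡ 432 (mod 493)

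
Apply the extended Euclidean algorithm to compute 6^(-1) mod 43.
Extended GCD: 6(-7) + 43(1) = 1. So 6^(-1) ≡ -7 ≡ 36 mod 43. Verify: 6 × 36 = 216 ≡ 1 mod 43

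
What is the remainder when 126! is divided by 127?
By Wilson's theorem, (126)! ≡ -1 ≡ 126 (mod 127)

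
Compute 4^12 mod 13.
Using Fermat: 4^{12} ≡ 1 (mod 13). 12 ≡ 0 (mod 12). So 4^{12} ≡ 4^{0} ≡ 1 (mod 13)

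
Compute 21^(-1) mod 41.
Since 41 is prime, by Fermat 21^(-1) ≡ 21^{39} ≡ 2 mod 41. Verify: 21 × 2 = 42 ≡ 1 mod 41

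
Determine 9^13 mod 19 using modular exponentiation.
By repeated squaring (mod 19): 9^{1}≡9, 9^{2}≡5, 9^{4}≡6, 9^{8}≡17. Then 9^{13} = 9^{8+4+1} ≡ 17 × 6 × 9 ≡ 6 (mod 19)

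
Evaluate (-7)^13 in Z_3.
Using Fermat: (-7)^{2} ≡ 1 mod 3. 13 ≡ 1 mod 2. So (-7)^{13} ≡ (-7)^{1} ≡ 2 mod 3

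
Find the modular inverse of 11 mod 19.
Since 19 is prime, by Fermat 11^(-1) ≡ 11^{17} ≡ 7 (mod 19). Verify: 11 × 7 = 77 ≡ 1 (mod 19)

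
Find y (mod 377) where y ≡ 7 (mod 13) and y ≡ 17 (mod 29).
M = 13 × 29 = 377. M₁ = 29, y₁ ≡ 9 (mod 13). M₂ = 13, y₂ ≡ 9 (mod 29). y = 7×29×9 + 17×13×9 ≡ 46 (mod 377)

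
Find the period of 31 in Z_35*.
Powers of 31 mod 35: 31^1≡31, 31^2≡16, 31^3≡6, 31^4≡11, 31^5≡26, 31^6≡1. Order = 6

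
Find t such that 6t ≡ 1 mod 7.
Since 7 is prime, by Fermat 6^(-1) ≡ 6^{5} ≡ 6 mod 7. Verify: 6 × 6 = 36 ≡ 1 mod 7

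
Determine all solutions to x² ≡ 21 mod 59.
The square roots of 21 mod 59 are 27 and 32. Verify: 27² = 729 ≡ 21 mod 59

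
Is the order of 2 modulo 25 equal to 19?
Powers of 2 mod 25: 2^1≡2, 2^2≡4, 2^3≡8, 2^4≡16, 2^5≡7, 2^6≡14, 2^7≡3, 2^8≡6, 2^9≡12, 2^10≡24, 2^11≡23, 2^12≡21, 2^13≡17, 2^14≡9, 2^15≡18, 2^16≡11, 2^17≡22, 2^18≡19, 2^19≡13, 2^20≡1. 2^19≡13≢1, so ord ≠ 19. No, the actual order is 20.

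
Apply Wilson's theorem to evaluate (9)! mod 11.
(10)! = (9)! × (10) ≡ -1 (mod 11). So (9)! ≡ -1 × (10)^(-1) ≡ (-1)×(-1) = 1 (mod 11)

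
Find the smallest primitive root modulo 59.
g = 2. Powers: [2, 4, 8, 16, 32, 5, ...] generates all 58 non-zero residues.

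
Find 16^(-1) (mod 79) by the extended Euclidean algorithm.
Extended GCD: 16(5) + 79(-1) = 1. So 16^(-1) ≡ 5 (mod 79). Verify: 16 × 5 = 80 ≡ 1 (mod 79)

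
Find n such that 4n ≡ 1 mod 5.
Since 5 is prime, by Fermat 4^(-1) ≡ 4^{3} ≡ 4 mod 5. Verify: 4 × 4 = 16 ≡ 1 mod 5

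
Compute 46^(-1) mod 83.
Since 83 is prime, by Fermat 46^(-1) ≡ 46^{81} ≡ 74 mod 83. Verify: 46 × 74 = 3404 ≡ 1 mod 83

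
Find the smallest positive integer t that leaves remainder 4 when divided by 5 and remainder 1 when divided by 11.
M = 5 × 11 = 55. M₁ = 11, y₁ ≡ 1 mod 5. M₂ = 5, y₂ ≡ 9 mod 11. t = 4×11×1 + 1×5×9 ≡ 34 mod 55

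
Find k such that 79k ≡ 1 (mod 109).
Since 109 is prime, by Fermat 79^(-1) ≡ 79^{107} ≡ 69 (mod 109). Verify: 79 × 69 = 5451 ≡ 1 (mod 109)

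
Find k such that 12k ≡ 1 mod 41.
Since 41 is prime, by Fermat 12^(-1) ≡ 12^{39} ≡ 24 mod 41. Verify: 12 × 24 = 288 ≡ 1 mod 41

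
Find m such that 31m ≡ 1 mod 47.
Since 47 is prime, by Fermat 31^(-1) ≡ 31^{45} ≡ 44 mod 47. Verify: 31 × 44 = 1364 ≡ 1 mod 47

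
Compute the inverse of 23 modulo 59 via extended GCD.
Extended GCD: 23(18) + 59(-7) = 1. So 23^(-1) ≡ 18 mod 59. Verify: 23 × 18 = 414 ≡ 1 mod 59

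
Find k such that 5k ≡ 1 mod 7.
Since 7 is prime, by Fermat 5^(-1) ≡ 5^{5} ≡ 3 mod 7. Verify: 5 × 3 = 15 ≡ 1 mod 7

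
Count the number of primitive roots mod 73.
A prime p has φ(p-1) primitive roots; here φ(72) = 24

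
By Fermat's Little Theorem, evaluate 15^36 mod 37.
By Fermat's Little Theorem, 15^{36} ≡ 1 (mod 37) since 37 is prime and gcd(15, 37) = 1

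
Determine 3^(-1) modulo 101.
Since 101 is prime, by Fermat 3^(-1) ≡ 3^{99} ≡ 34 (mod 101). Verify: 3 × 34 = 102 ≡ 1 (mod 101)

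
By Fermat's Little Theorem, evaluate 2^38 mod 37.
By Fermat: 2^{36} ≡ 1 mod 37. So 2^{38} = 2^{36} · 2^{2} ≡ 2^{2} ≡ 4 mod 37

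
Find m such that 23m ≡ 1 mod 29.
Since 29 is prime, by Fermat 23^(-1) ≡ 23^{27} ≡ 24 mod 29. Verify: 23 × 24 = 552 ≡ 1 mod 29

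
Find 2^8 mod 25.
By repeated squaring mod 25: 2^{1}≡2, 2^{2}≡4, 2^{4}≡16, 2^{8}≡6. So 2^{8} ≡ 6 mod 25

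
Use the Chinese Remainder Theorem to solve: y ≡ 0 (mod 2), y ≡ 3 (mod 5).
M = 2 × 5 = 10. M₁ = 5, y₁ ≡ 1 (mod 2). M₂ = 2, y₂ ≡ 3 (mod 5). y = 0×5×1 + 3×2×3 ≡ 8 (mod 10)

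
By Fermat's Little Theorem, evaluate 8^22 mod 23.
By Fermat's Little Theorem, 8^{22} ≡ 1 mod 23 since 23 is prime and gcd(8, 23) = 1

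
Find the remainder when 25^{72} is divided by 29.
By Fermat: 25^{28} ≡ 1 mod 29. 72 = 2×28 + 16. So 25^{72} ≡ 25^{16} ≡ 16 mod 29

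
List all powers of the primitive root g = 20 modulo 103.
20^1, 20^2, ..., 20^{102} mod 103: [20, 91, 69, 41, 99, 23, 48, 33, 42, 16, 11, 14, 74, 38, 39, 59, 47, 13, 54, 50, 73, 18, 51, 93, 6, 17, 31, 2, 40, 79, 35, 82, 95, 46, 96, 66, 84, 32, 22, 28, 45, 76, 78, 15, 94, 26, 5, 100, 43, 36, 102, 83, 12, 34, 62, 4, 80, 55, 70, 61, 87, 92, 89, 29, 65, 64, 44, 56, 90, 49, 53, 30, 85, 52, 10, 97, 86, 72, 101, 63, 24, 68, 21, 8, 57, 7, 37, 19, 71, 81, 75, 58, 27, 25, 88, 9, 77, 98, 3, 60, 67, 1]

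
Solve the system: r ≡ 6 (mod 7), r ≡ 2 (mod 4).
M = 7 × 4 = 28. M₁ = 4, y₁ ≡ 2 (mod 7). M₂ = 7, y₂ ≡ 3 (mod 4). r = 6×4×2 + 2×7×3 ≡ 6 (mod 28)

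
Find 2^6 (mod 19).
By repeated squaring (mod 19): 2^{1}≡2, 2^{2}≡4, 2^{4}≡16. Then 2^{6} = 2^{4+2} ≡ 16 × 4 ≡ 7 (mod 19)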